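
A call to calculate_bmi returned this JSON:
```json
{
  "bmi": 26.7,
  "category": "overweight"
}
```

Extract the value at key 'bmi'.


26.7


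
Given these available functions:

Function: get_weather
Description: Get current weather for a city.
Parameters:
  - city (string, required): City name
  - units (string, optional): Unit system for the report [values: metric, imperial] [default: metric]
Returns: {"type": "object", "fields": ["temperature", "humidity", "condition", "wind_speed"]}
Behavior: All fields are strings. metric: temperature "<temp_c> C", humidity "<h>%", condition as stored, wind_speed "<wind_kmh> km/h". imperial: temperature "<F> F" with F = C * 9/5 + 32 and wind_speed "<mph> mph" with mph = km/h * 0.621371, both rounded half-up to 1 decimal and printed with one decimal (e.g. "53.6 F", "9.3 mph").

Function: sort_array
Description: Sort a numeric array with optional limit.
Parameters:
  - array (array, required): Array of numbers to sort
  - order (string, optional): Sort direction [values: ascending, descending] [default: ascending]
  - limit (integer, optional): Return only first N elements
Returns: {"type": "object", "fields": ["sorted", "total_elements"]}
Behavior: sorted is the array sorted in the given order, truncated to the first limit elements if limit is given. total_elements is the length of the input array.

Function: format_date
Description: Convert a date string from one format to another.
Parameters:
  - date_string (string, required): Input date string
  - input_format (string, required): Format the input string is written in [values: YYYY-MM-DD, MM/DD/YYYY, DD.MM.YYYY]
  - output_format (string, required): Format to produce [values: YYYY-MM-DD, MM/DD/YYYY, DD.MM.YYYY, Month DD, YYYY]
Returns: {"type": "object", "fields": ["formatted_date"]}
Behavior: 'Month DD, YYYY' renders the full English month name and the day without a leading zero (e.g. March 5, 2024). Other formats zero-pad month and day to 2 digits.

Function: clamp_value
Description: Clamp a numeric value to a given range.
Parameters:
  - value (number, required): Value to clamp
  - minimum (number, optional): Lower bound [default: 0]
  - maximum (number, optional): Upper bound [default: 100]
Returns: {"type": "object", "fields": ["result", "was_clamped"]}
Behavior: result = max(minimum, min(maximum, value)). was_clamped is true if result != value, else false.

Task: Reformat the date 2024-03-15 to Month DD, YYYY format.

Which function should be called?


The task needs a function whose description is: Convert a date string from one format to another.
format_date


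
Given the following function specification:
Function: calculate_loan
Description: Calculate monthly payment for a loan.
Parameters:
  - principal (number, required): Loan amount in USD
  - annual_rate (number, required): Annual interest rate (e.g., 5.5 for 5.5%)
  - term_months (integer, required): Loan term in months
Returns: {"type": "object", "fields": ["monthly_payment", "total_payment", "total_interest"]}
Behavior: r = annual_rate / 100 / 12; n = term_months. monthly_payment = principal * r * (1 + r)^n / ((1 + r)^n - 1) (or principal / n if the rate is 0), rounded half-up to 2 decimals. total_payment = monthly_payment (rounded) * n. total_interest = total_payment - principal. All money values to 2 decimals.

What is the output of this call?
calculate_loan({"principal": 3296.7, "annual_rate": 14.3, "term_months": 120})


r = 14.3 / 100 / 12 = 0.011916666667 (keep full precision)
(1 + r)^120 = 4.14352417
monthly_payment = 3296.7 * 0.011916666667 * 4.14352417 / (4.14352417 - 1) = 51.78301 -> 51.78
total_payment = 51.78 * 120 = 6213.60
total_interest = 6213.60 - 3296.70 = 2916.90
Output:
{"monthly_payment": 51.78, "total_payment": 6213.6, "total_interest": 2916.9}


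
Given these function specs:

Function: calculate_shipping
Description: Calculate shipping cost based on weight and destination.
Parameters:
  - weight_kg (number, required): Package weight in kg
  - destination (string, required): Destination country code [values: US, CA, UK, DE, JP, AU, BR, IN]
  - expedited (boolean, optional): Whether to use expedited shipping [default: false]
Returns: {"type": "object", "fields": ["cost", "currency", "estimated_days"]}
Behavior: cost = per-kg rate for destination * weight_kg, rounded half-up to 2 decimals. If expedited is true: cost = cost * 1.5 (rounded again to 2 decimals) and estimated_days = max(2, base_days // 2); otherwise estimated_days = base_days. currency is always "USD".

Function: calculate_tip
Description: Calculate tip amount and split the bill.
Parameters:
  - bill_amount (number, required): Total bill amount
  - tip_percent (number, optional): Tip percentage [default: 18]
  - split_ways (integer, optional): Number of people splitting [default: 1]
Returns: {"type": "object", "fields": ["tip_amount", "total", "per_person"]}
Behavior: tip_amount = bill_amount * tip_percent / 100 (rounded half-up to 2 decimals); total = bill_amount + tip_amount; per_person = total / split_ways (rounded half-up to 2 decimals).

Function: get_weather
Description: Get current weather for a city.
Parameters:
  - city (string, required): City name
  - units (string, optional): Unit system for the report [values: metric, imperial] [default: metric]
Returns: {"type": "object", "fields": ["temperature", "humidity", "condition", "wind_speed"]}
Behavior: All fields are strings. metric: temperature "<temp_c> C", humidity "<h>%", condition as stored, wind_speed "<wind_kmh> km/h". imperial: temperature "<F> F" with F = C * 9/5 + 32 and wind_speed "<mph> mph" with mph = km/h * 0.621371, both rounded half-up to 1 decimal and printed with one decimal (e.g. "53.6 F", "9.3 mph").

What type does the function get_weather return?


The get_weather spec declares Returns: {"type": "object", "fields": ["temperature", "humidity", "condition", "wind_speed"]}
Type:
object


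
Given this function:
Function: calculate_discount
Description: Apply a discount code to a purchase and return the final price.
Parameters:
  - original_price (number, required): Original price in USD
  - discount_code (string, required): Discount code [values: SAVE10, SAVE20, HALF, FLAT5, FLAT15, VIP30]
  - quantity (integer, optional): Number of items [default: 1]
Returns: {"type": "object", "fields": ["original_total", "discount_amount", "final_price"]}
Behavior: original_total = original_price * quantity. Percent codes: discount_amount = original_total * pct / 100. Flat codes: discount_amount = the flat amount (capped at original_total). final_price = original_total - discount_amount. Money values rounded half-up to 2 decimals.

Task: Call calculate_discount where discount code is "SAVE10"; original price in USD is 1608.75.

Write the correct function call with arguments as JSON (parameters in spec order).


Mapping each described value to its parameter name:
  'Discount code' -> discount_code = "SAVE10"
  'Original price in USD' -> original_price = 1608.75
calculate_discount({"original_price": 1608.75, "discount_code": "SAVE10"})


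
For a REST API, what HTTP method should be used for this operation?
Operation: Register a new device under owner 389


GET = read, POST = create, PUT = update/replace, DELETE = remove
This operation is a create.
POST


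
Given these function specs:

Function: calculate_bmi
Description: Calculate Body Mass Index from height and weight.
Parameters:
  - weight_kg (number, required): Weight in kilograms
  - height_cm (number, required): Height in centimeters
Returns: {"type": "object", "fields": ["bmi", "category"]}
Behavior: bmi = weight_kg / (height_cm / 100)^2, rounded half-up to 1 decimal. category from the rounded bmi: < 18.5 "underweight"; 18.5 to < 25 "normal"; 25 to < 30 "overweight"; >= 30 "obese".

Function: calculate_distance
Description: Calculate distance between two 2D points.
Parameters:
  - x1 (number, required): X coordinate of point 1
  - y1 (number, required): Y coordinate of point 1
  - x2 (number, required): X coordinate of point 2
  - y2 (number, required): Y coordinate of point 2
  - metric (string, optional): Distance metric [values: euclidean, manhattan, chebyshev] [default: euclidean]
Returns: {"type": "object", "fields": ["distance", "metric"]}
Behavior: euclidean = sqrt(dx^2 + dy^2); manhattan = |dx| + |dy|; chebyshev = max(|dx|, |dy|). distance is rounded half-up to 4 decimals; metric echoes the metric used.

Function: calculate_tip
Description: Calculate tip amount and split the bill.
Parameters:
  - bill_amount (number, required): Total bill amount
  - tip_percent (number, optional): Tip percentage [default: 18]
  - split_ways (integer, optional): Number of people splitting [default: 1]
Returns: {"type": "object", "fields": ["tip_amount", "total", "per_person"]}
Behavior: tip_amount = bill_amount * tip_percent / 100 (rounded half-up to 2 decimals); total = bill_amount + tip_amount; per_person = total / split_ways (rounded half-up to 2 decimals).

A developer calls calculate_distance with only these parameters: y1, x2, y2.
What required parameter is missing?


Required parameters: x1, y1, x2, y2
Provided: y1, x2, y2
Missing: x1
x1


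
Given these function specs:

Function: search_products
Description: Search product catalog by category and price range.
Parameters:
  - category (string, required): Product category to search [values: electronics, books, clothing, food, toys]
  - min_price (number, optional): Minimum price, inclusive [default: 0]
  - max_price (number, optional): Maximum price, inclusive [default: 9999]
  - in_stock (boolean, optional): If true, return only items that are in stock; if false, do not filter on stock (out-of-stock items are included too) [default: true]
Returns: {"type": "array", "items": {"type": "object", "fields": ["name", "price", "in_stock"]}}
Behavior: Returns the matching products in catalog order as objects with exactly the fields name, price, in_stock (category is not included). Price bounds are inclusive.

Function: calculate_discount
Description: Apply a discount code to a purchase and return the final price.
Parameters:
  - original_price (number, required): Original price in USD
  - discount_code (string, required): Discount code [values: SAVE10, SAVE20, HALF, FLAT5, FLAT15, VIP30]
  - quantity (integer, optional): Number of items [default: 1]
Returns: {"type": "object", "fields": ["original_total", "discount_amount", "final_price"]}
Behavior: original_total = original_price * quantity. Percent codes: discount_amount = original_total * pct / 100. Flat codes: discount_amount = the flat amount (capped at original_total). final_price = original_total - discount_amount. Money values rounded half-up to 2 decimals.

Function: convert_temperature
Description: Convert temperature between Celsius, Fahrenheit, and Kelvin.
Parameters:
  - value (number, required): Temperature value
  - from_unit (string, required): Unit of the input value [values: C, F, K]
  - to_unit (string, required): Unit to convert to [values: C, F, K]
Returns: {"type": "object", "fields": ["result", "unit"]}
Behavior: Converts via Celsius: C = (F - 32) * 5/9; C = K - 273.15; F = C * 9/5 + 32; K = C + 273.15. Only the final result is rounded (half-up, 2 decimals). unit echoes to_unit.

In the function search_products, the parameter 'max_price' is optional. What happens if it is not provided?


The search_products spec declares:
  - max_price (number, optional): Maximum price, inclusive [default: 9999]
It defaults to 9999


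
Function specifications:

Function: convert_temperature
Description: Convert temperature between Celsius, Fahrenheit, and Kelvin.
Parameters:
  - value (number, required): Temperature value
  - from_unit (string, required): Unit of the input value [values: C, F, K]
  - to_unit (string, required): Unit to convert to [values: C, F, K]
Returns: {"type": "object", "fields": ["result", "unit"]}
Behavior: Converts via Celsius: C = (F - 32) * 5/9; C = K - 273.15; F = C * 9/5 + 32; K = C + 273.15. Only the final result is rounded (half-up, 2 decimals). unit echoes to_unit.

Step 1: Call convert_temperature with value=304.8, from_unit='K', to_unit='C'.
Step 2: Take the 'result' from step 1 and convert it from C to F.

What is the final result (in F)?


Step 1: convert_temperature(value=304.8, from_unit=K, to_unit=C)
  To C: 304.8 - 273.15 = 31.65
  Target is C: 31.65
  Round to 2 decimals: 31.65
  -> result = 31.65 C
Step 2: convert_temperature(value=31.65, from_unit=C, to_unit=F)
  Input already in C: 31.65
  To F: 31.65 * 9/5 + 32 = 88.97
  Round to 2 decimals: 88.97
  -> result = 88.97 F
88.97 F


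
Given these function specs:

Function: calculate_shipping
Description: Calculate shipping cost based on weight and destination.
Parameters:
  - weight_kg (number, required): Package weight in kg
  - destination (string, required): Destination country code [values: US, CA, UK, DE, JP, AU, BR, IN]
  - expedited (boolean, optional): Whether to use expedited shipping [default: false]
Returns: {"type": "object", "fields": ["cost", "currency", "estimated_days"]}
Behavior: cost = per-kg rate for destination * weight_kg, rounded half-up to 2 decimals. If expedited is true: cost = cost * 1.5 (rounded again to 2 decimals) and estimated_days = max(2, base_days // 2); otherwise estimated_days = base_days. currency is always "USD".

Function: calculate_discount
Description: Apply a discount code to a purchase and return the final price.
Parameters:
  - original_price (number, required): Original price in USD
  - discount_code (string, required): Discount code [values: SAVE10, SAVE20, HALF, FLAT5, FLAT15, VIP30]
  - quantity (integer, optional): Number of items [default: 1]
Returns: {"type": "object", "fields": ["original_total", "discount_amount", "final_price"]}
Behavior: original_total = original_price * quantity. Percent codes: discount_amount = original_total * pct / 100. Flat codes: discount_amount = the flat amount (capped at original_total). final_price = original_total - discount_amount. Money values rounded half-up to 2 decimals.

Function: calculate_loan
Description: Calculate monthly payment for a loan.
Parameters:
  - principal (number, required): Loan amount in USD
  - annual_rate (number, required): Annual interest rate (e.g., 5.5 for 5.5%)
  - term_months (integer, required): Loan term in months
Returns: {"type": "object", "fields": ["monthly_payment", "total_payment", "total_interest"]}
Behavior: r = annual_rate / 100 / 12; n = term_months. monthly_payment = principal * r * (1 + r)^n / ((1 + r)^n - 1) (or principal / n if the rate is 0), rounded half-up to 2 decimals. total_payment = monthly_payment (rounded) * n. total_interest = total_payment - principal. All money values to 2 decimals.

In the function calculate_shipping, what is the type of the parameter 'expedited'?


The calculate_shipping spec declares:
  - expedited (boolean, optional): Whether to use expedited shipping [default: false]
Type:
boolean


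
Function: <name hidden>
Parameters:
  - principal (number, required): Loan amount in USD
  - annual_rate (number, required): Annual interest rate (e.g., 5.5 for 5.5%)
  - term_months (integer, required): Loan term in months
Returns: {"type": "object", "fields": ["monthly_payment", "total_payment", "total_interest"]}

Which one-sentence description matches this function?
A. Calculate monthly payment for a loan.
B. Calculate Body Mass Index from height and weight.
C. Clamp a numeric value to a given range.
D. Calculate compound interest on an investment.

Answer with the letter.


Parameters principal, annual_rate, term_months and return ["monthly_payment", "total_payment", "total_interest"] fit: Calculate monthly payment for a loan.
A


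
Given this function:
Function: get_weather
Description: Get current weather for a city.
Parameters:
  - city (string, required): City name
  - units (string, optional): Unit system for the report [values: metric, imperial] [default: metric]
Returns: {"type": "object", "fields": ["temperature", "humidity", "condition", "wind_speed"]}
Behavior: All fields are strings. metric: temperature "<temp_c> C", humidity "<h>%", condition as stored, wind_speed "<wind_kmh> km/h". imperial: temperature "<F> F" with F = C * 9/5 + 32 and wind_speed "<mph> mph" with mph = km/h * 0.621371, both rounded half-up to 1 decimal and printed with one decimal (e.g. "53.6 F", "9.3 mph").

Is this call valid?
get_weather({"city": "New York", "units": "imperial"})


Checking all required parameters present and types match... All valid.
Valid


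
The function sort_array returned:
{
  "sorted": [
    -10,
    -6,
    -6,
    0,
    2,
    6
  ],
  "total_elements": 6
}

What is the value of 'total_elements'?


6


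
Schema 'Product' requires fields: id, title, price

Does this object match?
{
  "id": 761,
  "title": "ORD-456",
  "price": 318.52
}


Checking required fields... All present.
Valid - all required fields present


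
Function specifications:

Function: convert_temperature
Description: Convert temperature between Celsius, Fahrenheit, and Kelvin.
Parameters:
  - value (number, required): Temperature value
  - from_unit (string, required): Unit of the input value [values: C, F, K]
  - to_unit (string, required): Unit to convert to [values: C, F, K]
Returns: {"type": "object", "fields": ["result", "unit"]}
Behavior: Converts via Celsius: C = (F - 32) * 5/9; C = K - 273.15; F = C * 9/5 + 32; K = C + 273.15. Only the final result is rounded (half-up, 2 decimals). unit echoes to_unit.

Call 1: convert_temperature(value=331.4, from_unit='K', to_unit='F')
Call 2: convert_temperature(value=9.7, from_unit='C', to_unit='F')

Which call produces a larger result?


Call 1:
  To C: 331.4 - 273.15 = 58.25
  To F: 58.25 * 9/5 + 32 = 136.85
  Round to 2 decimals: 136.85
  -> 136.85 F
Call 2:
  Input already in C: 9.7
  To F: 9.7 * 9/5 + 32 = 49.46
  Round to 2 decimals: 49.46
  -> 49.46 F
Call 1 (136.85 F)


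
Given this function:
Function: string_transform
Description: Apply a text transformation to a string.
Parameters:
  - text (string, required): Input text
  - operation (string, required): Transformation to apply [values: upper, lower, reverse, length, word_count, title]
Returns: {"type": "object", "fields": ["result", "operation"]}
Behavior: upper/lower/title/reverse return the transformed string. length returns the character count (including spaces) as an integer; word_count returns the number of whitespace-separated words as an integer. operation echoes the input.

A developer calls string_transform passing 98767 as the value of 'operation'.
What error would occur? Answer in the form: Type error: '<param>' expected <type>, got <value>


Spec: 'operation' is declared as string; 98767 is an integer.
Type error: 'operation' expected string, got 98767


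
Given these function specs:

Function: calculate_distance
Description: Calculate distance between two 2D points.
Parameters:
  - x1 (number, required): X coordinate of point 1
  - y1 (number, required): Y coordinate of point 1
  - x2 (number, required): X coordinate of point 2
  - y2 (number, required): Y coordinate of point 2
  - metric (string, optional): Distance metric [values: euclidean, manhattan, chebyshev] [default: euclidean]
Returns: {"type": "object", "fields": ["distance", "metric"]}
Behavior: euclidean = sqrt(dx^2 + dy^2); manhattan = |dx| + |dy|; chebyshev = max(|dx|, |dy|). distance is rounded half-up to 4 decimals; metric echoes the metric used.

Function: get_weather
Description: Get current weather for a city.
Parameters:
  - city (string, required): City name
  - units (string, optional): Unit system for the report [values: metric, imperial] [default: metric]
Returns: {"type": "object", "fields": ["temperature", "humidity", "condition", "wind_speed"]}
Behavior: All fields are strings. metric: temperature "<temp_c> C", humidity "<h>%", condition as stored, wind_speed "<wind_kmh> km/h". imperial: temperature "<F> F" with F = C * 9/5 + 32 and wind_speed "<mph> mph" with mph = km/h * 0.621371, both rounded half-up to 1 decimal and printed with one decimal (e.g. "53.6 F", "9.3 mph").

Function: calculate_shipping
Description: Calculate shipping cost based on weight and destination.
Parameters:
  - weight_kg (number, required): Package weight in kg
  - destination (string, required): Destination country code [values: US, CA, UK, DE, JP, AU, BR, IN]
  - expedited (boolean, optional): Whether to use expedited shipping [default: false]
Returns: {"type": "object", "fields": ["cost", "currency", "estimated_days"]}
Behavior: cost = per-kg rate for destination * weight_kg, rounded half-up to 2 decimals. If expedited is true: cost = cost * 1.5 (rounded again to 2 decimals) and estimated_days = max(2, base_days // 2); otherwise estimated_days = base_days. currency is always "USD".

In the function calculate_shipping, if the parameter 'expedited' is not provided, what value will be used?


The calculate_shipping spec declares:
  - expedited (boolean, optional): Whether to use expedited shipping [default: false]
Default:
false


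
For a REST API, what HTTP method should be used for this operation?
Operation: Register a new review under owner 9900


GET = read, POST = create, PUT = update/replace, DELETE = remove
This operation is a create.
POST


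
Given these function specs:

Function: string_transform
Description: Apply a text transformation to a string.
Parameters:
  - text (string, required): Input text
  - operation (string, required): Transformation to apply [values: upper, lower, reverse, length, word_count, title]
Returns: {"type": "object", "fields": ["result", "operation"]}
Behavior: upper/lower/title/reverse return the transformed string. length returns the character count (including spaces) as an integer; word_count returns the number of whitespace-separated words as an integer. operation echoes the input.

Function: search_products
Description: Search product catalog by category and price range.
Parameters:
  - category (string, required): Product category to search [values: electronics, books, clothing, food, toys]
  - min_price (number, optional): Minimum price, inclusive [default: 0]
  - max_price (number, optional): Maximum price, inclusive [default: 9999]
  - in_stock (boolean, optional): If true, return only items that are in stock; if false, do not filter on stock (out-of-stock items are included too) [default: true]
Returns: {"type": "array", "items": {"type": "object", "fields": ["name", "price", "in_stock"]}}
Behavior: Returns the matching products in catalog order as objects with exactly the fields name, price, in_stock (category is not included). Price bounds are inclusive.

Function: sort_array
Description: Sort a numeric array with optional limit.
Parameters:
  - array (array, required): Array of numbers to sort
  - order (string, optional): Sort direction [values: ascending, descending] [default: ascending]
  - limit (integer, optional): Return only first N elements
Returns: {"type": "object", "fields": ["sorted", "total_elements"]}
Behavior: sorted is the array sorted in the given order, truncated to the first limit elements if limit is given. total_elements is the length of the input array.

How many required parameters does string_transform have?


Parameters of string_transform: text (required), operation (required)
Required count:
2


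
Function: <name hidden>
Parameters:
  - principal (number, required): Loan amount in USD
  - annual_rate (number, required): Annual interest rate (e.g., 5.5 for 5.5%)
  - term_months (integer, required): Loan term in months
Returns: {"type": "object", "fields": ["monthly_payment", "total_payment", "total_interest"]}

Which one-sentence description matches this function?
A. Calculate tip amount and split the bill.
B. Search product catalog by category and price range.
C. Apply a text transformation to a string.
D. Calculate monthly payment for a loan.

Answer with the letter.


Parameters principal, annual_rate, term_months and return ["monthly_payment", "total_payment", "total_interest"] fit: Calculate monthly payment for a loan.
D


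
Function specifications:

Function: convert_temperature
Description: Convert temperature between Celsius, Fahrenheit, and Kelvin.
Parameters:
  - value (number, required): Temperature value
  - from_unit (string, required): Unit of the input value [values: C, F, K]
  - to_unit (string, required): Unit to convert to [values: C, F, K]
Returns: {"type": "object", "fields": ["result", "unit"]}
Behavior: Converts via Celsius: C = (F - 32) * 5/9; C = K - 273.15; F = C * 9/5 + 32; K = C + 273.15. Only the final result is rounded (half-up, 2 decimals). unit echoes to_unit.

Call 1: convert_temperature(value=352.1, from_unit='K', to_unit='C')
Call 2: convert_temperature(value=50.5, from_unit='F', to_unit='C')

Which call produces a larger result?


Call 1:
  To C: 352.1 - 273.15 = 78.95
  Target is C: 78.95
  Round to 2 decimals: 78.95
  -> 78.95 C
Call 2:
  To C: (50.5 - 32) * 5/9 = 10.277778
  Target is C: 10.277778
  Round to 2 decimals: 10.28
  -> 10.28 C
Call 1 (78.95 C)


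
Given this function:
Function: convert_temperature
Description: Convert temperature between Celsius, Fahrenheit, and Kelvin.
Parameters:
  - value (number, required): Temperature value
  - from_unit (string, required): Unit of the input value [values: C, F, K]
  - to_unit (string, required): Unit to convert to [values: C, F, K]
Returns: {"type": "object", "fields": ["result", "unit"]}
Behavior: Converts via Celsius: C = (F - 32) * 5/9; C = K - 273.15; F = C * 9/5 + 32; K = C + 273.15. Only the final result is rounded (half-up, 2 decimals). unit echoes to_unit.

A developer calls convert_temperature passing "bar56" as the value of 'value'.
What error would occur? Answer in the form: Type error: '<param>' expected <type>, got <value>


Spec: 'value' is declared as number; "bar56" is a string.
Type error: 'value' expected number, got "bar56"


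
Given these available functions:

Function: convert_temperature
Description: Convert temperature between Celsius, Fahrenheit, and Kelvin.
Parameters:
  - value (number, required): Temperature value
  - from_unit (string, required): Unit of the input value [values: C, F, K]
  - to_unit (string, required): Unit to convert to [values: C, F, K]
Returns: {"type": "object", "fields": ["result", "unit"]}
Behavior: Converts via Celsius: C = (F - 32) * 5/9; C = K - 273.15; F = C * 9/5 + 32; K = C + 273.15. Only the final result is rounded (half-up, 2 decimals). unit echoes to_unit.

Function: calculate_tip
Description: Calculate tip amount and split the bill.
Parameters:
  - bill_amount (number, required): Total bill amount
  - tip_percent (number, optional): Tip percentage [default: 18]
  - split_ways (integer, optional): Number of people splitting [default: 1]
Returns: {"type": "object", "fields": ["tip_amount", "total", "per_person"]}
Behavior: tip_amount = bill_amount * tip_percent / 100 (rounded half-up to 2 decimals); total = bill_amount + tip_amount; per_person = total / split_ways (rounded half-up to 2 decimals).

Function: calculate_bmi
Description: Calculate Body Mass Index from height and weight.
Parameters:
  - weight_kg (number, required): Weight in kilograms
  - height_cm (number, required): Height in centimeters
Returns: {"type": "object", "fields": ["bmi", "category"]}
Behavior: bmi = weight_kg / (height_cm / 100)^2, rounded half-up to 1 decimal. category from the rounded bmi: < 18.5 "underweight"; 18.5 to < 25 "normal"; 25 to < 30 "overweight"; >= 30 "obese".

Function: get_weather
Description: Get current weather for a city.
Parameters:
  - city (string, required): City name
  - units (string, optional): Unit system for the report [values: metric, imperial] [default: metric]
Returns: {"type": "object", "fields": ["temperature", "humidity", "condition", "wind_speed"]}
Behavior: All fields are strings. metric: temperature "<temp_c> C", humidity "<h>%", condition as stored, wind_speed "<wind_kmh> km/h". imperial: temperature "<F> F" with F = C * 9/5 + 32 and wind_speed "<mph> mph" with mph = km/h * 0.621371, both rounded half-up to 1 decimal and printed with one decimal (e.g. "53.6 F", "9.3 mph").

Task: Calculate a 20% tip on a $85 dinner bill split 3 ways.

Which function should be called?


The task needs a function whose description is: Calculate tip amount and split the bill.
calculate_tip


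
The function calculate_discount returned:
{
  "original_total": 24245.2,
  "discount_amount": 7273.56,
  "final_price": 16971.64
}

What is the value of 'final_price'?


16971.64


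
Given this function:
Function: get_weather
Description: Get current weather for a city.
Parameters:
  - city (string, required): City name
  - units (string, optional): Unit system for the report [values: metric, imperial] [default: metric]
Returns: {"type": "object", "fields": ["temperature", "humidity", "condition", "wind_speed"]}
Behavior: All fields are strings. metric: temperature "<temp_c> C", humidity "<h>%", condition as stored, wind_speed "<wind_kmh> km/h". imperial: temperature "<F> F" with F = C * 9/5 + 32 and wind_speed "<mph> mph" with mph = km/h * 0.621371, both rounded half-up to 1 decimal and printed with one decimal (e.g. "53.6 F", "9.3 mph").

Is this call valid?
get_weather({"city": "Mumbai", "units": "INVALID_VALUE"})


Checking parameter values...
Parameter 'units' has value 'INVALID_VALUE' not in allowed: metric, imperial
Invalid - 'units' must be one of metric, imperial


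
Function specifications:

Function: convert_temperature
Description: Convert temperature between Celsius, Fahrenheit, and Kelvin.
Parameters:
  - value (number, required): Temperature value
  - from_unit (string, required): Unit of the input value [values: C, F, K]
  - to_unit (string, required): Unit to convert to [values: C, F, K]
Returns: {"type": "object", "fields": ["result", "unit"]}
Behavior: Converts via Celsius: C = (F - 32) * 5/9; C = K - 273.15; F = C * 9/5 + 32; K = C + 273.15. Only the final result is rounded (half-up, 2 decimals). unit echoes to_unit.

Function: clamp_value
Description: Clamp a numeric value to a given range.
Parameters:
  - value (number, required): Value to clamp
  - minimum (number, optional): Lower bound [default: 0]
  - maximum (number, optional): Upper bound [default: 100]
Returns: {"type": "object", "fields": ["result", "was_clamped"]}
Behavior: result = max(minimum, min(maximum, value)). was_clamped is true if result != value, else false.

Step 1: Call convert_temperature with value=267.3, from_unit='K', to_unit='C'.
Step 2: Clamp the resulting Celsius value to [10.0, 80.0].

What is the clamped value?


Step 1: convert_temperature(value=267.3, from_unit=K, to_unit=C)
  To C: 267.3 - 273.15 = -5.85
  Target is C: -5.85
  Round to 2 decimals: -5.85
  -> result = -5.85 C
Step 2: clamp_value(value=-5.85, minimum=10.0, maximum=80.0)
  result = max(10.0, min(80.0, -5.85)) = max(10.0, -5.85) = 10.0
  was_clamped = (10.0 != -5.85) = true
  -> result = 10.0
10.0


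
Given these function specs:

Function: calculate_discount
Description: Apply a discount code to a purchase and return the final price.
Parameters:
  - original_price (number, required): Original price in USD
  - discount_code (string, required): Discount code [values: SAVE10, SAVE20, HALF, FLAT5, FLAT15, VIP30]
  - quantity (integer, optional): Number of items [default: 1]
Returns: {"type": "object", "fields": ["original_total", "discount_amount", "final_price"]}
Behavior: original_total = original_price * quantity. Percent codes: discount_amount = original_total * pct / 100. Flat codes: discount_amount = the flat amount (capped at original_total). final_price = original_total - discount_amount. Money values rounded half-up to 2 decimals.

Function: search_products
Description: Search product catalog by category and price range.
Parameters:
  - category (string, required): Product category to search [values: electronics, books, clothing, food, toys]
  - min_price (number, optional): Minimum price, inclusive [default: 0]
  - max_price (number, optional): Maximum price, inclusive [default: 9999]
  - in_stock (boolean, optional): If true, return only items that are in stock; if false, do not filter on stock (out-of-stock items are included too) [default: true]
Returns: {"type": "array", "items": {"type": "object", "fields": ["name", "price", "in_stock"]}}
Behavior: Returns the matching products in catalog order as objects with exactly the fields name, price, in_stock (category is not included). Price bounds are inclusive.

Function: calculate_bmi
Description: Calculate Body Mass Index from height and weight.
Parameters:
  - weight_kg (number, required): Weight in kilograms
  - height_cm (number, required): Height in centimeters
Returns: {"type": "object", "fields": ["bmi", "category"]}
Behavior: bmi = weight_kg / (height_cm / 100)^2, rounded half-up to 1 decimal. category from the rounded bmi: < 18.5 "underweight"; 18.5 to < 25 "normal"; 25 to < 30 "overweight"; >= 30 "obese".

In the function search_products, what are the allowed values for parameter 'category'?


The search_products spec declares:
  - category (string, required): Product category to search [values: electronics, books, clothing, food, toys]
Allowed values:
electronics, books, clothing, food, toys


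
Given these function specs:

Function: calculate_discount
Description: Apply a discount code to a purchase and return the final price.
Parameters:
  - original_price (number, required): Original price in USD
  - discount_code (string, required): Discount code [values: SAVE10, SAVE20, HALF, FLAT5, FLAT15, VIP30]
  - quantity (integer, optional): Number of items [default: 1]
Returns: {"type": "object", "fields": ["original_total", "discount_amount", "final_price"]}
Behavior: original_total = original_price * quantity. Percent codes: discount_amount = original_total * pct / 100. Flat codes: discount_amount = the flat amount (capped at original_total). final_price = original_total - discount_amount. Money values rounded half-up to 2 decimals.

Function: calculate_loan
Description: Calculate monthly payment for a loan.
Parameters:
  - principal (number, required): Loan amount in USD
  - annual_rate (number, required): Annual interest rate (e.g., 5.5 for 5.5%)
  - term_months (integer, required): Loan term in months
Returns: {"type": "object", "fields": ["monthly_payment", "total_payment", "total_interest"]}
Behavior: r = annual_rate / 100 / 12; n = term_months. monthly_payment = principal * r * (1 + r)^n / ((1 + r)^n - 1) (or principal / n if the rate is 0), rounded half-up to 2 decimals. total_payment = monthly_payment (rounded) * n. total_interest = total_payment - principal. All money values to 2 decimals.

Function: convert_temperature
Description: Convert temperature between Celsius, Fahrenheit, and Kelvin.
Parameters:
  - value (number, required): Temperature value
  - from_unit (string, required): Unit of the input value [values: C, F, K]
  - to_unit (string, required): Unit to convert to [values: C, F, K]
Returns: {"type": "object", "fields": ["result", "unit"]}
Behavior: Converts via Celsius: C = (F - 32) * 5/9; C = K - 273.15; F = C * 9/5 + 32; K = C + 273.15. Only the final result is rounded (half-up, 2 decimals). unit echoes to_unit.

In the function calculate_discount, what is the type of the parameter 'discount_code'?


The calculate_discount spec declares:
  - discount_code (string, required): Discount code [values: SAVE10, SAVE20, HALF, FLAT5, FLAT15, VIP30]
Type:
string


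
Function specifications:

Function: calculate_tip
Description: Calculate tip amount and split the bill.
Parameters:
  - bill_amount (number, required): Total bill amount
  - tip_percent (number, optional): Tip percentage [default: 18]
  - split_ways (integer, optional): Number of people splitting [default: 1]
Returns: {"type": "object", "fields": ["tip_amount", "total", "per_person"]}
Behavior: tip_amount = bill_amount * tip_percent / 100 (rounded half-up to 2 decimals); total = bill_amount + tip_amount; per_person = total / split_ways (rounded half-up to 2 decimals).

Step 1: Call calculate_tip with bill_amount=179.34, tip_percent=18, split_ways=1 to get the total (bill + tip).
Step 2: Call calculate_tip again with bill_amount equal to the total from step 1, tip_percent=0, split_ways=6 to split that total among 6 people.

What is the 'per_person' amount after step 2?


Step 1: calculate_tip(bill_amount=179.34, tip_percent=18, split_ways=1)
  tip_amount = 179.34 * 18/100 = 32.2812 -> 32.28
  total = 179.34 + 32.28 = 211.62
  per_person = 211.62 / 1 = 211.62 -> 211.62
  -> total = 211.62
Step 2: calculate_tip(bill_amount=211.62, tip_percent=0, split_ways=6)
  tip_amount = 211.62 * 0/100 = 0 -> 0.00
  total = 211.62 + 0.00 = 211.62
  per_person = 211.62 / 6 = 35.27 -> 35.27
  -> per_person = 35.27
$35.27


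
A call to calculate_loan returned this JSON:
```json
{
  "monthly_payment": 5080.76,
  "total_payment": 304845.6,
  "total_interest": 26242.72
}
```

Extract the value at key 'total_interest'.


26242.72


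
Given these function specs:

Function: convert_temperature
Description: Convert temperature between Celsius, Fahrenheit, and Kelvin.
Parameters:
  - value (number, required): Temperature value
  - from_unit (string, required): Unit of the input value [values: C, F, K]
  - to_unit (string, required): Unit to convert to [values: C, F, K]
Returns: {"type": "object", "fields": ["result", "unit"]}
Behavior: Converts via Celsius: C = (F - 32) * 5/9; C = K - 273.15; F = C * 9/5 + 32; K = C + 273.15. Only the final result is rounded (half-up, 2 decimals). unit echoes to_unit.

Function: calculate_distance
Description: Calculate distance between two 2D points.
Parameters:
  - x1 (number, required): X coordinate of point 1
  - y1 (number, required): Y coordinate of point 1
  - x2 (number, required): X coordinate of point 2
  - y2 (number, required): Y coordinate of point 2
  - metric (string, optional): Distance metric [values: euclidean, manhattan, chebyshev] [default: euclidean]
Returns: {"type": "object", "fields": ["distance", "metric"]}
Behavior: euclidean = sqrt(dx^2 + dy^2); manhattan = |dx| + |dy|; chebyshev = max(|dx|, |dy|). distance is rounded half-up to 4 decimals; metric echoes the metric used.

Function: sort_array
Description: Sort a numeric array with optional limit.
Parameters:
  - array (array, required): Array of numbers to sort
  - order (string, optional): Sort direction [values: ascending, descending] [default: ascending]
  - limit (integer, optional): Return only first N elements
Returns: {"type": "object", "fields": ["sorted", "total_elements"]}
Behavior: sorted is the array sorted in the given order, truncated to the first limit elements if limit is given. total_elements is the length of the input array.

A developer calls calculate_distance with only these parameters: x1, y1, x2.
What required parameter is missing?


Required parameters: x1, y1, x2, y2
Provided: x1, y1, x2
Missing: y2
y2


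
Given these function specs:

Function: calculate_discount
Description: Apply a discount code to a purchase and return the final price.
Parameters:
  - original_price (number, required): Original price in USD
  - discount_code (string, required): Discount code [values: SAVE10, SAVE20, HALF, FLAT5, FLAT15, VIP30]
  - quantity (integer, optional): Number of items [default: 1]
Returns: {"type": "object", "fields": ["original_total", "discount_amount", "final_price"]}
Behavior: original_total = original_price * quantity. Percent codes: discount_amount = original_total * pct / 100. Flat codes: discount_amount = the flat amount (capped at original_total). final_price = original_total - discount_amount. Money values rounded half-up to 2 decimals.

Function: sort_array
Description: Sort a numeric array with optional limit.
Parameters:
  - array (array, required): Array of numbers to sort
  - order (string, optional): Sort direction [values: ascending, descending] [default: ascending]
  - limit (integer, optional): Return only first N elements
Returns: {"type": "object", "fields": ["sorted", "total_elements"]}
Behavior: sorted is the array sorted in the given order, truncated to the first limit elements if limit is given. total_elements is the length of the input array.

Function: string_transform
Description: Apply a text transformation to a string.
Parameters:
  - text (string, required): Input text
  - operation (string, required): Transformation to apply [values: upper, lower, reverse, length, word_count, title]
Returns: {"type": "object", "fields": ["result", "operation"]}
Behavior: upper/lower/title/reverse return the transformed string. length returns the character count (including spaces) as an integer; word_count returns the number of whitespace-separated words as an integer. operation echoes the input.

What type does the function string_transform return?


The string_transform spec declares Returns: {"type": "object", "fields": ["result", "operation"]}
Type:
object
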